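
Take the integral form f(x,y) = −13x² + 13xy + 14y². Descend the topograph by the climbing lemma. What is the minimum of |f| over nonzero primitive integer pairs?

river: ρ → (14,15,-12)
river: ρ → (-12,9,17)
river: ρ → (17,25,-4)
river: ρ → (-4,23,23)
river: ρ → (23,23,-4)
river: ρ → (-4,25,17)
river: ρ → (17,9,-12)
river: ρ → (-12,15,14)
river: ρ → (14,13,-13)
river: ρ → (-13,13,14)
closes: descent 0, river 10
min |a| on river = 4

4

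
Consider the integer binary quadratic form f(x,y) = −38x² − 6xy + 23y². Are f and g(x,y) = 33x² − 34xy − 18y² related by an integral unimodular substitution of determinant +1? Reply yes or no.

D₁ = 3532, D₂ = 3532
river cycle of f (length 46): (23, 52, -9), (-9, 56, 11), (11, 54, -14), (-14, 58, 3), (3, 56, -33), (-33, 10, 26), (26, 42, -17), (-17, 26, 42), (42, 58, -1), (-1, 58, 42), … (36 more)
river cycle of g (length 46): (-18, 34, 33), (33, 32, -19), (-19, 44, 21), (21, 40, -23), (-23, 52, 9), (9, 56, -11), (-11, 54, 14), (14, 58, -3), (-3, 56, 33), (33, 10, -26), … (36 more)
cycles differ ⇒ inequivalent

no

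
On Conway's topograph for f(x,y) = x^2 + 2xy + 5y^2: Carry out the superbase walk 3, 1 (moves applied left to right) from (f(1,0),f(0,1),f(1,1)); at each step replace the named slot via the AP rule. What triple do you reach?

start (1,5,8) = (f(1,0),f(0,1),f(1,1))
replace slot 3: 2·(1+5) − 8 = 4 → (1,5,4)
replace slot 1: 2·(5+4) − 1 = 17 → (17,5,4)

17,5,4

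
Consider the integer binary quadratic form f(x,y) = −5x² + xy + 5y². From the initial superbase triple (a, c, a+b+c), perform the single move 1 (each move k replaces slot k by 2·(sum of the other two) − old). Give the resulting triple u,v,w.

start (-5,5,1) = (f(1,0),f(0,1),f(1,1))
replace slot 1: 2·(5+1) − (-5) = 17 → (17,5,1)

17,5,1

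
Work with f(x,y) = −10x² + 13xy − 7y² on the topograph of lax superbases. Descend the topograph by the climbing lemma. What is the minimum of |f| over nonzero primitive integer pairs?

translate: b→7 (≡-13 mod 20), so (10,-13,7)→(10,7,4)
flip: (10,7,4)→(4,-7,10)
translate: b→1 (≡-7 mod 8), so (4,-7,10)→(4,1,7)
reduced (well bottom): (4,1,7) with a≤c, −a<b≤a
well minimum |f| = |-4| = 4 (negative-definite)

4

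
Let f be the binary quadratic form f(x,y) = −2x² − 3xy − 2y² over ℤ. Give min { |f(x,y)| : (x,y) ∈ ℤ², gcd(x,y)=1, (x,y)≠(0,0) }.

translate: b→-1 (≡3 mod 4), so (2,3,2)→(2,-1,1)
flip: (2,-1,1)→(1,1,2)
reduced (well bottom): (1,1,2) with a≤c, −a<b≤a
well minimum |f| = |-1| = 1 (negative-definite)

1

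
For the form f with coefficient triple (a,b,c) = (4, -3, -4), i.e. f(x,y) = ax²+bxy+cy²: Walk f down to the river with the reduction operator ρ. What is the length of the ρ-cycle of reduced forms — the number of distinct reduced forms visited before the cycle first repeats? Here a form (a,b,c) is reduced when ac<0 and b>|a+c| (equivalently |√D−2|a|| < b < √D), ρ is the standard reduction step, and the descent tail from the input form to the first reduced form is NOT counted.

D = 73, ⌊√D⌋ = 8
descent: ρ → (-4,3,4)  [lands on river]
river: ρ → (4,5,-3)
river: ρ → (-3,7,2)
river: ρ → (2,5,-6)
river: ρ → (-6,7,1)
river: ρ → (1,7,-6)
river: ρ → (-6,5,2)
river: ρ → (2,7,-3)
river: ρ → (-3,5,4)
river: ρ → (4,3,-4)
river: ρ → (-4,5,3)
river: ρ → (3,7,-2)
river: ρ → (-2,5,6)
river: ρ → (6,7,-1)
river: ρ → (-1,7,6)
river: ρ → (6,5,-2)
river: ρ → (-2,7,3)
river: ρ → (3,5,-4)
ρ-cycle length = 18 (tail of 1 descent step not counted)

18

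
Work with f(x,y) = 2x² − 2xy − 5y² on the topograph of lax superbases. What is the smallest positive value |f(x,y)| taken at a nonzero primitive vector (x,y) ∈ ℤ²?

descent: ρ → (-5,2,2)
descent: ρ → (2,6,-1)  [lands on river]
river: ρ → (-1,6,2)
closes: descent 2, river 2
min |a| on river = 1

1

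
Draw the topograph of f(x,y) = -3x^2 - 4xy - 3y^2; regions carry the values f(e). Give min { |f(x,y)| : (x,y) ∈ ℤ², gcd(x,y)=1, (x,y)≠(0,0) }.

translate: b→-2 (≡4 mod 6), so (3,4,3)→(3,-2,2)
flip: (3,-2,2)→(2,2,3)
reduced (well bottom): (2,2,3) with a≤c, −a<b≤a
well minimum |f| = |-2| = 2 (negative-definite)

2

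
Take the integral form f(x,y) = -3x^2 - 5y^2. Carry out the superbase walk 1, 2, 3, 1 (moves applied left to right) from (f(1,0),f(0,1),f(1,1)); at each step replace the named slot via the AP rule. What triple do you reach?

start (-3,-5,-8) = (f(1,0),f(0,1),f(1,1))
replace slot 1: 2·((-5)+(-8)) − (-3) = -23 → (-23,-5,-8)
replace slot 2: 2·((-23)+(-8)) − (-5) = -57 → (-23,-57,-8)
replace slot 3: 2·((-23)+(-57)) − (-8) = -152 → (-23,-57,-152)
replace slot 1: 2·((-57)+(-152)) − (-23) = -395 → (-395,-57,-152)

-395,-57,-152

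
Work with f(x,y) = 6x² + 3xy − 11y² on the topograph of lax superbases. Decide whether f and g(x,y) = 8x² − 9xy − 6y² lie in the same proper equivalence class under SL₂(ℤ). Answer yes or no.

D₁ = 273, D₂ = 273
river cycle of f (length 8): (6, 15, -2), (-2, 13, 13), (13, 13, -2), (-2, 15, 6), (6, 9, -8), (-8, 7, 7), (7, 7, -8), (-8, 9, 6)
river cycle of g (length 8): (-6, 9, 8), (8, 7, -7), (-7, 7, 8), (8, 9, -6), (-6, 15, 2), (2, 13, -13), (-13, 13, 2), (2, 15, -6)
cycles differ ⇒ inequivalent

no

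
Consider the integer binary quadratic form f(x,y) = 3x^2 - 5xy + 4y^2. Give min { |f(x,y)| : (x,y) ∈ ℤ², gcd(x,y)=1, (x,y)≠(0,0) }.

translate: b→1 (≡-5 mod 6), so (3,-5,4)→(3,1,2)
flip: (3,1,2)→(2,-1,3)
reduced (well bottom): (2,-1,3) with a≤c, −a<b≤a
well minimum = a = 2

2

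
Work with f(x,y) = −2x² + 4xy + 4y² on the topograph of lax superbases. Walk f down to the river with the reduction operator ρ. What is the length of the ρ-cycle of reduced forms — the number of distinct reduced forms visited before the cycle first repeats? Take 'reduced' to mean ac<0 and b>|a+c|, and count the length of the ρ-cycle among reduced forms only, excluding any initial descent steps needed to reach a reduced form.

D = 48, ⌊√D⌋ = 6
river: ρ → (4,4,-2)
river: ρ → (-2,4,4)
ρ-cycle length = 2 (tail of 0 descent steps not counted)

2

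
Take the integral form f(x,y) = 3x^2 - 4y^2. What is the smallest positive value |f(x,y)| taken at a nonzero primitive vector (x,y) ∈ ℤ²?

descent: ρ → (-4,0,3)
descent: ρ → (3,6,-1)  [lands on river]
river: ρ → (-1,6,3)
closes: descent 2, river 2
min |a| on river = 1

1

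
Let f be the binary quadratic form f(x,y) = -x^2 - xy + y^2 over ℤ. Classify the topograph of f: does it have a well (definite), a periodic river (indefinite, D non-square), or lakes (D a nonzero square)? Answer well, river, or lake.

D = b²−4ac = (-1)² − 4·(-1)·1 = 5
D > 0 non-square ⇒ indefinite ⇒ periodic river

river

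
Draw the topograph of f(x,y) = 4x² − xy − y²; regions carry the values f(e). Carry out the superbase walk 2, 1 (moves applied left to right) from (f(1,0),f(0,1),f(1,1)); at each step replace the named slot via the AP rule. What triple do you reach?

start (4,-1,2) = (f(1,0),f(0,1),f(1,1))
replace slot 2: 2·(4+2) − (-1) = 13 → (4,13,2)
replace slot 1: 2·(13+2) − 4 = 26 → (26,13,2)

26,13,2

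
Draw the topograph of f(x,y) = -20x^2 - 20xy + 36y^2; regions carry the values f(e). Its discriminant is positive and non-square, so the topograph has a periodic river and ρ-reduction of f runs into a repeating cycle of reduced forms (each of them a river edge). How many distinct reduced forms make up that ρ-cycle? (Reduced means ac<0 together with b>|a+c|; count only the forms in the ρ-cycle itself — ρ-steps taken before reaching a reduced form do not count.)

D = 3280, ⌊√D⌋ = 57
descent: ρ → (36,20,-20)  [lands on river]
river: ρ → (-20,20,36)
river: ρ → (36,52,-4)
river: ρ → (-4,52,36)
ρ-cycle length = 4 (tail of 1 descent step not counted)

4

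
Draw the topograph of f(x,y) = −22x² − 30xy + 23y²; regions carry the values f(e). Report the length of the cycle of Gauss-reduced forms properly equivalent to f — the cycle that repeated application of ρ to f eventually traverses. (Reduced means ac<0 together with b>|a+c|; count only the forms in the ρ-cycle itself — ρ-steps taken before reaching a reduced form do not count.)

D = 2924, ⌊√D⌋ = 54
descent: ρ → (23,30,-22)  [lands on river]
river: ρ → (-22,14,31)
river: ρ → (31,48,-5)
river: ρ → (-5,52,11)
river: ρ → (11,36,-37)
river: ρ → (-37,38,10)
river: ρ → (10,42,-29)
river: ρ → (-29,16,23)
ρ-cycle length = 8 (tail of 1 descent step not counted)

8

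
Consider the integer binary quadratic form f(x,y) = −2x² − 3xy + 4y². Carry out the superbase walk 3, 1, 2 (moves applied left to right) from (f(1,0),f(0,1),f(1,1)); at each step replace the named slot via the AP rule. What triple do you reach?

start (-2,4,-1) = (f(1,0),f(0,1),f(1,1))
replace slot 3: 2·((-2)+4) − (-1) = 5 → (-2,4,5)
replace slot 1: 2·(4+5) − (-2) = 20 → (20,4,5)
replace slot 2: 2·(20+5) − 4 = 46 → (20,46,5)

20,46,5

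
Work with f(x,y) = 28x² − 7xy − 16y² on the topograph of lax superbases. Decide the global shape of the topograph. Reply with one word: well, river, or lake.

D = b²−4ac = (-7)² − 4·28·(-16) = 1841
D > 0 non-square ⇒ indefinite ⇒ periodic river

river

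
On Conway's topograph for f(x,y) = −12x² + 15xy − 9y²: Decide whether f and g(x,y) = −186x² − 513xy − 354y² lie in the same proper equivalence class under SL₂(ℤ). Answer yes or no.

D₁ = -207, D₂ = -207
f is negative-definite; reduce −f:
−f: translate: b→9 (≡-15 mod 24), so (12,-15,9)→(12,9,6)
−f: flip: (12,9,6)→(6,-9,12)
−f: translate: b→3 (≡-9 mod 12), so (6,-9,12)→(6,3,9)
−f: reduced (well bottom): (6,3,9) with a≤c, −a<b≤a
flip sign back: reduced form of f is (-6,-3,-9)
g is negative-definite; reduce −g:
−g: translate: b→141 (≡513 mod 372), so (186,513,354)→(186,141,27)
−g: flip: (186,141,27)→(27,-141,186)
−g: translate: b→21 (≡-141 mod 54), so (27,-141,186)→(27,21,6)
−g: flip: (27,21,6)→(6,-21,27)
−g: translate: b→3 (≡-21 mod 12), so (6,-21,27)→(6,3,9)
−g: reduced (well bottom): (6,3,9) with a≤c, −a<b≤a
flip sign back: reduced form of g is (-6,-3,-9)
reduced forms (-6, -3, -9) vs (-6, -3, -9) ⇒ equivalent

yes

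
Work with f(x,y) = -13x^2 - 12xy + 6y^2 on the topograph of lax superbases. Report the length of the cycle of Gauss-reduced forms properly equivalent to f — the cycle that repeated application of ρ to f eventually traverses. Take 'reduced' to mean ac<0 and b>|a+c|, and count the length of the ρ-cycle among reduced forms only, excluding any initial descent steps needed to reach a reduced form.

D = 456, ⌊√D⌋ = 21
descent: ρ → (6,12,-13)  [lands on river]
river: ρ → (-13,14,5)
river: ρ → (5,16,-10)
river: ρ → (-10,4,11)
river: ρ → (11,18,-3)
river: ρ → (-3,18,11)
river: ρ → (11,4,-10)
river: ρ → (-10,16,5)
river: ρ → (5,14,-13)
river: ρ → (-13,12,6)
ρ-cycle length = 10 (tail of 1 descent step not counted)

10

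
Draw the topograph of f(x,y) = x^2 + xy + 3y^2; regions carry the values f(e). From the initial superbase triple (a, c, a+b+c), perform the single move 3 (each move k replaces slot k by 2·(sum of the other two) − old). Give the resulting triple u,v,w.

start (1,3,5) = (f(1,0),f(0,1),f(1,1))
replace slot 3: 2·(1+3) − 5 = 3 → (1,3,3)

1,3,3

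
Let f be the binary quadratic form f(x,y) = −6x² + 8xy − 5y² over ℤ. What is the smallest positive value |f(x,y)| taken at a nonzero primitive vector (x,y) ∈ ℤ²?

translate: b→4 (≡-8 mod 12), so (6,-8,5)→(6,4,3)
flip: (6,4,3)→(3,-4,6)
translate: b→2 (≡-4 mod 6), so (3,-4,6)→(3,2,5)
reduced (well bottom): (3,2,5) with a≤c, −a<b≤a
well minimum |f| = |-3| = 3 (negative-definite)

3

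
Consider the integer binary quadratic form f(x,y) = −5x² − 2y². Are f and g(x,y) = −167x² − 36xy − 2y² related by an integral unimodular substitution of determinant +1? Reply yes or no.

D₁ = -40, D₂ = -40
f is negative-definite; reduce −f:
−f: flip: (5,0,2)→(2,0,5)
−f: reduced (well bottom): (2,0,5) with a≤c, −a<b≤a
flip sign back: reduced form of f is (-2,0,-5)
g is negative-definite; reduce −g:
−g: flip: (167,36,2)→(2,-36,167)
−g: translate: b→0 (≡-36 mod 4), so (2,-36,167)→(2,0,5)
−g: reduced (well bottom): (2,0,5) with a≤c, −a<b≤a
flip sign back: reduced form of g is (-2,0,-5)
reduced forms (-2, 0, -5) vs (-2, 0, -5) ⇒ equivalent

yes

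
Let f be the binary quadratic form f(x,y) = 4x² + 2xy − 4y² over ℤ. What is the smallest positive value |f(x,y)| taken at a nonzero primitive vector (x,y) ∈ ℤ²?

river: ρ → (-4,6,2)
river: ρ → (2,6,-4)
river: ρ → (-4,2,4)
river: ρ → (4,6,-2)
river: ρ → (-2,6,4)
river: ρ → (4,2,-4)
closes: descent 0, river 6
min |a| on river = 2

2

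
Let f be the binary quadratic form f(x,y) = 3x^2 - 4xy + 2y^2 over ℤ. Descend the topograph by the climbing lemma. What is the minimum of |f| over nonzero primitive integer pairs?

translate: b→2 (≡-4 mod 6), so (3,-4,2)→(3,2,1)
flip: (3,2,1)→(1,-2,3)
translate: b→0 (≡-2 mod 2), so (1,-2,3)→(1,0,2)
reduced (well bottom): (1,0,2) with a≤c, −a<b≤a
well minimum = a = 1

1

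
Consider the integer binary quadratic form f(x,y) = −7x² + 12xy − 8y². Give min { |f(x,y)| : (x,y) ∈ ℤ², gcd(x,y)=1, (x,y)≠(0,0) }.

translate: b→2 (≡-12 mod 14), so (7,-12,8)→(7,2,3)
flip: (7,2,3)→(3,-2,7)
reduced (well bottom): (3,-2,7) with a≤c, −a<b≤a
well minimum |f| = |-3| = 3 (negative-definite)

3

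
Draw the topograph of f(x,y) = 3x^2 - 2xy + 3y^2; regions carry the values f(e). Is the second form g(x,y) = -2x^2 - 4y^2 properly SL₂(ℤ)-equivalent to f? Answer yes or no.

D₁ = -32, D₂ = -32
f: flip: (3,-2,3)→(3,2,3)
f: reduced (well bottom): (3,2,3) with a≤c, −a<b≤a
g is negative-definite; reduce −g:
−g: reduced (well bottom): (2,0,4) with a≤c, −a<b≤a
flip sign back: reduced form of g is (-2,0,-4)
reduced forms (3, 2, 3) vs (-2, 0, -4) ⇒ inequivalent

no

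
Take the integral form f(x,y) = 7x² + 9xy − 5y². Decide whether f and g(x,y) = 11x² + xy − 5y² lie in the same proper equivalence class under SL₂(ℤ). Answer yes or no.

D₁ = 221, D₂ = 221
river cycle of f (length 4): (-5, 11, 5), (5, 9, -7), (-7, 5, 7), (7, 9, -5)
river cycle of g (length 4): (-5, 9, 7), (7, 5, -7), (-7, 9, 5), (5, 11, -5)
cycles differ ⇒ inequivalent

no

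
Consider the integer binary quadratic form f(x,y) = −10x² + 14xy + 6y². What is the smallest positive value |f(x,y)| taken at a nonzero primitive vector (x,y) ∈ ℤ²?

river: ρ → (6,10,-14)
river: ρ → (-14,18,2)
river: ρ → (2,18,-14)
river: ρ → (-14,10,6)
river: ρ → (6,14,-10)
river: ρ → (-10,6,10)
river: ρ → (10,14,-6)
river: ρ → (-6,10,14)
river: ρ → (14,18,-2)
river: ρ → (-2,18,14)
river: ρ → (14,10,-6)
river: ρ → (-6,14,10)
river: ρ → (10,6,-10)
river: ρ → (-10,14,6)
closes: descent 0, river 14
min |a| on river = 2

2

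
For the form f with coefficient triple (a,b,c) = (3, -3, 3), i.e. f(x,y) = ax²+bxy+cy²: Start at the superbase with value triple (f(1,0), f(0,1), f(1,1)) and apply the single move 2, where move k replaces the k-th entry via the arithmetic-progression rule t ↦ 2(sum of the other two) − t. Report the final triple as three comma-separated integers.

start (3,3,3) = (f(1,0),f(0,1),f(1,1))
replace slot 2: 2·(3+3) − 3 = 9 → (3,9,3)

3,9,3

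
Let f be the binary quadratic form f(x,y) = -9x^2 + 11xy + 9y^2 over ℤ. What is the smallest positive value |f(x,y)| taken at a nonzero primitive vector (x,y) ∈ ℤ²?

river: ρ → (9,7,-11)
river: ρ → (-11,15,5)
river: ρ → (5,15,-11)
river: ρ → (-11,7,9)
river: ρ → (9,11,-9)
river: ρ → (-9,7,11)
river: ρ → (11,15,-5)
river: ρ → (-5,15,11)
river: ρ → (11,7,-9)
river: ρ → (-9,11,9)
closes: descent 0, river 10
min |a| on river = 5

5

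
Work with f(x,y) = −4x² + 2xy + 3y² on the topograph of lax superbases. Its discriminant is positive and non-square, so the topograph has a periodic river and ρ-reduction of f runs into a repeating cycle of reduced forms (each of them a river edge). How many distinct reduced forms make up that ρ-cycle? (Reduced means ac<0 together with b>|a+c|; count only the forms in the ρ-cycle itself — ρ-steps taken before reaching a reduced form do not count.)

D = 52, ⌊√D⌋ = 7
river: ρ → (3,4,-3)
river: ρ → (-3,2,4)
river: ρ → (4,6,-1)
river: ρ → (-1,6,4)
river: ρ → (4,2,-3)
river: ρ → (-3,4,3)
river: ρ → (3,2,-4)
river: ρ → (-4,6,1)
river: ρ → (1,6,-4)
river: ρ → (-4,2,3)
ρ-cycle length = 10 (tail of 0 descent steps not counted)

10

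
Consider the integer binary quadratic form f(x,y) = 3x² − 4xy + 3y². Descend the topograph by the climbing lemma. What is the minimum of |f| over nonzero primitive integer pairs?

translate: b→2 (≡-4 mod 6), so (3,-4,3)→(3,2,2)
flip: (3,2,2)→(2,-2,3)
translate: b→2 (≡-2 mod 4), so (2,-2,3)→(2,2,3)
reduced (well bottom): (2,2,3) with a≤c, −a<b≤a
well minimum = a = 2

2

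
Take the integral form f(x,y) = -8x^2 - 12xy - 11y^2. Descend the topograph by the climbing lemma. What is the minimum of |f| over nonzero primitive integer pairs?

translate: b→-4 (≡12 mod 16), so (8,12,11)→(8,-4,7)
flip: (8,-4,7)→(7,4,8)
reduced (well bottom): (7,4,8) with a≤c, −a<b≤a
well minimum |f| = |-7| = 7 (negative-definite)

7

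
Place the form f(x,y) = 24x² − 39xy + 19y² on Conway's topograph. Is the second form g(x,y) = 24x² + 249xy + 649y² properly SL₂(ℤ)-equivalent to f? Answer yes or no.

D₁ = -303, D₂ = -303
f: translate: b→9 (≡-39 mod 48), so (24,-39,19)→(24,9,4)
f: flip: (24,9,4)→(4,-9,24)
f: translate: b→-1 (≡-9 mod 8), so (4,-9,24)→(4,-1,19)
f: reduced (well bottom): (4,-1,19) with a≤c, −a<b≤a
g: translate: b→9 (≡249 mod 48), so (24,249,649)→(24,9,4)
g: flip: (24,9,4)→(4,-9,24)
g: translate: b→-1 (≡-9 mod 8), so (4,-9,24)→(4,-1,19)
g: reduced (well bottom): (4,-1,19) with a≤c, −a<b≤a
reduced forms (4, -1, 19) vs (4, -1, 19) ⇒ equivalent

yes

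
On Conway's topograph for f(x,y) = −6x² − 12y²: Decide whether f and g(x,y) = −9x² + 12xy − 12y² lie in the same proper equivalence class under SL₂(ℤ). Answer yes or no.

D₁ = -288, D₂ = -288
f is negative-definite; reduce −f:
−f: reduced (well bottom): (6,0,12) with a≤c, −a<b≤a
flip sign back: reduced form of f is (-6,0,-12)
g is negative-definite; reduce −g:
−g: translate: b→6 (≡-12 mod 18), so (9,-12,12)→(9,6,9)
−g: reduced (well bottom): (9,6,9) with a≤c, −a<b≤a
flip sign back: reduced form of g is (-9,-6,-9)
reduced forms (-6, 0, -12) vs (-9, -6, -9) ⇒ inequivalent

no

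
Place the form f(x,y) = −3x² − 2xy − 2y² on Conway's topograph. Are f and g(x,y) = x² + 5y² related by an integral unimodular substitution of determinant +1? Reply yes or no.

D₁ = -20, D₂ = -20
f is negative-definite; reduce −f:
−f: flip: (3,2,2)→(2,-2,3)
−f: translate: b→2 (≡-2 mod 4), so (2,-2,3)→(2,2,3)
−f: reduced (well bottom): (2,2,3) with a≤c, −a<b≤a
flip sign back: reduced form of f is (-2,-2,-3)
g: reduced (well bottom): (1,0,5) with a≤c, −a<b≤a
reduced forms (-2, -2, -3) vs (1, 0, 5) ⇒ inequivalent

no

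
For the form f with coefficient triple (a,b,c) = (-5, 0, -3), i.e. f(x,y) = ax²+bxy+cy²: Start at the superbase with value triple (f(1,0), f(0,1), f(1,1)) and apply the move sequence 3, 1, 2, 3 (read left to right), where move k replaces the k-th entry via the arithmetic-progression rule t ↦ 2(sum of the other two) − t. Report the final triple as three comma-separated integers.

start (-5,-3,-8) = (f(1,0),f(0,1),f(1,1))
replace slot 3: 2·((-5)+(-3)) − (-8) = -8 → (-5,-3,-8)
replace slot 1: 2·((-3)+(-8)) − (-5) = -17 → (-17,-3,-8)
replace slot 2: 2·((-17)+(-8)) − (-3) = -47 → (-17,-47,-8)
replace slot 3: 2·((-17)+(-47)) − (-8) = -120 → (-17,-47,-120)

-17,-47,-120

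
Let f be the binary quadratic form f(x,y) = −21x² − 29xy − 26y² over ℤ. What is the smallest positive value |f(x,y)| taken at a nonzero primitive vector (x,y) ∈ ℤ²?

translate: b→-13 (≡29 mod 42), so (21,29,26)→(21,-13,18)
flip: (21,-13,18)→(18,13,21)
reduced (well bottom): (18,13,21) with a≤c, −a<b≤a
well minimum |f| = |-18| = 18 (negative-definite)

18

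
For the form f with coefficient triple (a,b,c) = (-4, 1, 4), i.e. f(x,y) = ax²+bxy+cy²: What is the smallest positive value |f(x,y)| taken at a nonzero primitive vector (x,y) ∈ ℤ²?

river: ρ → (4,7,-1)
river: ρ → (-1,7,4)
river: ρ → (4,1,-4)
river: ρ → (-4,7,1)
river: ρ → (1,7,-4)
river: ρ → (-4,1,4)
closes: descent 0, river 6
min |a| on river = 1

1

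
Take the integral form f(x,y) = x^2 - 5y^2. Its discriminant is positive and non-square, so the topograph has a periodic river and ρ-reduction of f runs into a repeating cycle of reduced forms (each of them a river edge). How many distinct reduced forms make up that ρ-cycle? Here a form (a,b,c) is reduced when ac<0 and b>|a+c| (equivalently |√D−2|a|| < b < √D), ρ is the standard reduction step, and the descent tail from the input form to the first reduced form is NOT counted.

D = 20, ⌊√D⌋ = 4
descent: ρ → (-5,0,1)
descent: ρ → (1,4,-1)  [lands on river]
river: ρ → (-1,4,1)
ρ-cycle length = 2 (tail of 2 descent steps not counted)

2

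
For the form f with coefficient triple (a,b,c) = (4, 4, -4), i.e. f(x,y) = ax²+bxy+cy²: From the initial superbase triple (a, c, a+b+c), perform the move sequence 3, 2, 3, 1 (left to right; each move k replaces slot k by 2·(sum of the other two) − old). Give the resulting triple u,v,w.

start (4,-4,4) = (f(1,0),f(0,1),f(1,1))
replace slot 3: 2·(4+(-4)) − 4 = -4 → (4,-4,-4)
replace slot 2: 2·(4+(-4)) − (-4) = 4 → (4,4,-4)
replace slot 3: 2·(4+4) − (-4) = 20 → (4,4,20)
replace slot 1: 2·(4+20) − 4 = 44 → (44,4,20)

44,4,20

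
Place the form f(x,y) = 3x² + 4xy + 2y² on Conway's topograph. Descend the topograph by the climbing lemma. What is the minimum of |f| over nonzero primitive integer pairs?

translate: b→-2 (≡4 mod 6), so (3,4,2)→(3,-2,1)
flip: (3,-2,1)→(1,2,3)
translate: b→0 (≡2 mod 2), so (1,2,3)→(1,0,2)
reduced (well bottom): (1,0,2) with a≤c, −a<b≤a
well minimum = a = 1

1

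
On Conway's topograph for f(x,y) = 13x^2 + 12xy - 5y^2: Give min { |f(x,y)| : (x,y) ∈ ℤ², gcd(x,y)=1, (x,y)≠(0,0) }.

river: ρ → (-5,18,4)
river: ρ → (4,14,-13)
river: ρ → (-13,12,5)
river: ρ → (5,18,-4)
river: ρ → (-4,14,13)
river: ρ → (13,12,-5)
closes: descent 0, river 6
min |a| on river = 4

4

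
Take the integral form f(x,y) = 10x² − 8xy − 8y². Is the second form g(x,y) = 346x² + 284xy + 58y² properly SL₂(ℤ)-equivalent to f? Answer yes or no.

D₁ = 384, D₂ = 384
river cycle of f (length 4): (-8, 8, 10), (10, 12, -6), (-6, 12, 10), (10, 8, -8)
river cycle of g (length 4): (10, 12, -6), (-6, 12, 10), (10, 8, -8), (-8, 8, 10)
cycles coincide ⇒ equivalent

yes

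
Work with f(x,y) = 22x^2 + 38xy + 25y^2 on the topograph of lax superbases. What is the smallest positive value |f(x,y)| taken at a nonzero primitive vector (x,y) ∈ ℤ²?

translate: b→-6 (≡38 mod 44), so (22,38,25)→(22,-6,9)
flip: (22,-6,9)→(9,6,22)
reduced (well bottom): (9,6,22) with a≤c, −a<b≤a
well minimum = a = 9

9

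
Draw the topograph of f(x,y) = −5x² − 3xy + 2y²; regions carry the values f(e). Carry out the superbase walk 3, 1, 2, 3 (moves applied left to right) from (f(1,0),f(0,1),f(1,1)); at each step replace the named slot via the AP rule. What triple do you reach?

start (-5,2,-6) = (f(1,0),f(0,1),f(1,1))
replace slot 3: 2·((-5)+2) − (-6) = 0 → (-5,2,0)
replace slot 1: 2·(2+0) − (-5) = 9 → (9,2,0)
replace slot 2: 2·(9+0) − 2 = 16 → (9,16,0)
replace slot 3: 2·(9+16) − 0 = 50 → (9,16,50)

9,16,50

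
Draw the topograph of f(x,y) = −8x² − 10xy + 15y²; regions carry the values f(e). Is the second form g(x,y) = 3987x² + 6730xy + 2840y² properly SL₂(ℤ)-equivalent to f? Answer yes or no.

D₁ = 580, D₂ = 580
river cycle of f (length 6): (15, 10, -8), (-8, 22, 3), (3, 20, -15), (-15, 10, 8), (8, 22, -3), (-3, 20, 15)
river cycle of g (length 6): (15, 10, -8), (-8, 22, 3), (3, 20, -15), (-15, 10, 8), (8, 22, -3), (-3, 20, 15)
cycles coincide ⇒ equivalent

yes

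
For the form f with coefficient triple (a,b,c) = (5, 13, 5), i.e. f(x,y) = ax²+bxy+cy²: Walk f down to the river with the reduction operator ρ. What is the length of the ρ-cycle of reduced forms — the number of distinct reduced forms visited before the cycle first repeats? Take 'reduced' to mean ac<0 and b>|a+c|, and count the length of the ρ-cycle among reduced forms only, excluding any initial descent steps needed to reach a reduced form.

D = 69, ⌊√D⌋ = 8
descent: ρ → (5,7,-1)  [lands on river]
river: ρ → (-1,7,5)
river: ρ → (5,3,-3)
river: ρ → (-3,3,5)
ρ-cycle length = 4 (tail of 1 descent step not counted)

4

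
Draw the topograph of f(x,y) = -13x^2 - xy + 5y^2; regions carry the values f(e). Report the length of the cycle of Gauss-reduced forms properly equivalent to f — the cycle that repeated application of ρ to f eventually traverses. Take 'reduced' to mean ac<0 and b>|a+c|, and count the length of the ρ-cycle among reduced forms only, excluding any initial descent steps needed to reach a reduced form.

D = 261, ⌊√D⌋ = 16
descent: ρ → (5,11,-7)  [lands on river]
river: ρ → (-7,3,9)
river: ρ → (9,15,-1)
river: ρ → (-1,15,9)
river: ρ → (9,3,-7)
river: ρ → (-7,11,5)
river: ρ → (5,9,-9)
river: ρ → (-9,9,5)
ρ-cycle length = 8 (tail of 1 descent step not counted)

8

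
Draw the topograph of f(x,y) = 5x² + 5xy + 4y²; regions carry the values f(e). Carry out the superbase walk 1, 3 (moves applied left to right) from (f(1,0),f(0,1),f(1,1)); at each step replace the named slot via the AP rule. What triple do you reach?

start (5,4,14) = (f(1,0),f(0,1),f(1,1))
replace slot 1: 2·(4+14) − 5 = 31 → (31,4,14)
replace slot 3: 2·(31+4) − 14 = 56 → (31,4,56)

31,4,56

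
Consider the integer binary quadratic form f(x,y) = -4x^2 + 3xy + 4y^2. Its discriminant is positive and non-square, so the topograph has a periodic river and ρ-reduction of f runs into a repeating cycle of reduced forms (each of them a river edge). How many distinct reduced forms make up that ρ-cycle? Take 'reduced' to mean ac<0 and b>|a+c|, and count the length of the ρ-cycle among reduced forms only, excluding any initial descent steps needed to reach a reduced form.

D = 73, ⌊√D⌋ = 8
river: ρ → (4,5,-3)
river: ρ → (-3,7,2)
river: ρ → (2,5,-6)
river: ρ → (-6,7,1)
river: ρ → (1,7,-6)
river: ρ → (-6,5,2)
river: ρ → (2,7,-3)
river: ρ → (-3,5,4)
river: ρ → (4,3,-4)
river: ρ → (-4,5,3)
river: ρ → (3,7,-2)
river: ρ → (-2,5,6)
river: ρ → (6,7,-1)
river: ρ → (-1,7,6)
river: ρ → (6,5,-2)
river: ρ → (-2,7,3)
river: ρ → (3,5,-4)
river: ρ → (-4,3,4)
ρ-cycle length = 18 (tail of 0 descent steps not counted)

18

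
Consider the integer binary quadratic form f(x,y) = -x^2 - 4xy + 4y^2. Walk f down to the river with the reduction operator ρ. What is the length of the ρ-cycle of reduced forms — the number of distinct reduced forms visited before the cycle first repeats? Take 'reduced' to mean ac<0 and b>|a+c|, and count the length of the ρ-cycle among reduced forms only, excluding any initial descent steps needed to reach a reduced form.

D = 32, ⌊√D⌋ = 5
descent: ρ → (4,4,-1)  [lands on river]
river: ρ → (-1,4,4)
ρ-cycle length = 2 (tail of 1 descent step not counted)

2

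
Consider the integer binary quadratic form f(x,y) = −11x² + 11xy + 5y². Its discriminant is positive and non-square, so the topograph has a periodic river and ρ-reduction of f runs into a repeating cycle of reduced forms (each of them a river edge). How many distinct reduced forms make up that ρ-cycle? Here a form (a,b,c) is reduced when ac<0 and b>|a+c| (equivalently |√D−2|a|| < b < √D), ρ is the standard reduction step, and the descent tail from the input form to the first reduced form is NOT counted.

D = 341, ⌊√D⌋ = 18
river: ρ → (5,9,-13)
river: ρ → (-13,17,1)
river: ρ → (1,17,-13)
river: ρ → (-13,9,5)
river: ρ → (5,11,-11)
river: ρ → (-11,11,5)
ρ-cycle length = 6 (tail of 0 descent steps not counted)

6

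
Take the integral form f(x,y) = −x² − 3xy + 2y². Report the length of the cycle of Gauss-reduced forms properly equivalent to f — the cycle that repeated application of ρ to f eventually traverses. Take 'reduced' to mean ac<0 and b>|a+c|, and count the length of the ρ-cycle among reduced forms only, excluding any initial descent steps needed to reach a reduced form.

D = 17, ⌊√D⌋ = 4
descent: ρ → (2,3,-1)  [lands on river]
river: ρ → (-1,3,2)
river: ρ → (2,1,-2)
river: ρ → (-2,3,1)
river: ρ → (1,3,-2)
river: ρ → (-2,1,2)
ρ-cycle length = 6 (tail of 1 descent step not counted)

6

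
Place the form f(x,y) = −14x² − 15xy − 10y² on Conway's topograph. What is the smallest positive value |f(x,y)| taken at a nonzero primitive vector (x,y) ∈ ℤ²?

translate: b→-13 (≡15 mod 28), so (14,15,10)→(14,-13,9)
flip: (14,-13,9)→(9,13,14)
translate: b→-5 (≡13 mod 18), so (9,13,14)→(9,-5,10)
reduced (well bottom): (9,-5,10) with a≤c, −a<b≤a
well minimum |f| = |-9| = 9 (negative-definite)

9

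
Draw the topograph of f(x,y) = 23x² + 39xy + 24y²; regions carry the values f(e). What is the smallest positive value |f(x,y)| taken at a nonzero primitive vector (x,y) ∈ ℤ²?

translate: b→-7 (≡39 mod 46), so (23,39,24)→(23,-7,8)
flip: (23,-7,8)→(8,7,23)
reduced (well bottom): (8,7,23) with a≤c, −a<b≤a
well minimum = a = 8

8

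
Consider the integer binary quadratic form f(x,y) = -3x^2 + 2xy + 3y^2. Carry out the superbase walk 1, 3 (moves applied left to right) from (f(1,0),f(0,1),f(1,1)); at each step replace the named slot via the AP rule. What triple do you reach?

start (-3,3,2) = (f(1,0),f(0,1),f(1,1))
replace slot 1: 2·(3+2) − (-3) = 13 → (13,3,2)
replace slot 3: 2·(13+3) − 2 = 30 → (13,3,30)

13,3,30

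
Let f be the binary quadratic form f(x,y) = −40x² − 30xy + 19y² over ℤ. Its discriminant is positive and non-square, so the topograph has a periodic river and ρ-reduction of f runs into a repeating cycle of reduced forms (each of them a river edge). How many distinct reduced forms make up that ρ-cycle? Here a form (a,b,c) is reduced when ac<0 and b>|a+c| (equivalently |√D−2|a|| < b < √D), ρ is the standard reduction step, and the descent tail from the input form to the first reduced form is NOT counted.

D = 3940, ⌊√D⌋ = 62
descent: ρ → (19,30,-40)  [lands on river]
river: ρ → (-40,50,9)
river: ρ → (9,58,-16)
river: ρ → (-16,38,39)
river: ρ → (39,40,-15)
river: ρ → (-15,50,24)
river: ρ → (24,46,-19)
river: ρ → (-19,30,40)
river: ρ → (40,50,-9)
river: ρ → (-9,58,16)
river: ρ → (16,38,-39)
river: ρ → (-39,40,15)
river: ρ → (15,50,-24)
river: ρ → (-24,46,19)
ρ-cycle length = 14 (tail of 1 descent step not counted)

14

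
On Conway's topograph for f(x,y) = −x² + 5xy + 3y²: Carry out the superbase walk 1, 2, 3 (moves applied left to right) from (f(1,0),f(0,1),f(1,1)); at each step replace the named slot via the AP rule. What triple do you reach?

start (-1,3,7) = (f(1,0),f(0,1),f(1,1))
replace slot 1: 2·(3+7) − (-1) = 21 → (21,3,7)
replace slot 2: 2·(21+7) − 3 = 53 → (21,53,7)
replace slot 3: 2·(21+53) − 7 = 141 → (21,53,141)

21,53,141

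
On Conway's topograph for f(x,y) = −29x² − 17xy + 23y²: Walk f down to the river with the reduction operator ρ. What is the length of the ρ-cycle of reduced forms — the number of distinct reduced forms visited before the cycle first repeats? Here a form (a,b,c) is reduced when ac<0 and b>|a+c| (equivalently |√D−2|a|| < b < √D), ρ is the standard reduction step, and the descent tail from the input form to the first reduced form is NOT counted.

D = 2957, ⌊√D⌋ = 54
descent: ρ → (23,17,-29)  [lands on river]
river: ρ → (-29,41,11)
river: ρ → (11,47,-17)
river: ρ → (-17,21,37)
river: ρ → (37,53,-1)
river: ρ → (-1,53,37)
river: ρ → (37,21,-17)
river: ρ → (-17,47,11)
river: ρ → (11,41,-29)
river: ρ → (-29,17,23)
river: ρ → (23,29,-23)
river: ρ → (-23,17,29)
river: ρ → (29,41,-11)
river: ρ → (-11,47,17)
river: ρ → (17,21,-37)
river: ρ → (-37,53,1)
river: ρ → (1,53,-37)
river: ρ → (-37,21,17)
river: ρ → (17,47,-11)
river: ρ → (-11,41,29)
river: ρ → (29,17,-23)
river: ρ → (-23,29,23)
ρ-cycle length = 22 (tail of 1 descent step not counted)

22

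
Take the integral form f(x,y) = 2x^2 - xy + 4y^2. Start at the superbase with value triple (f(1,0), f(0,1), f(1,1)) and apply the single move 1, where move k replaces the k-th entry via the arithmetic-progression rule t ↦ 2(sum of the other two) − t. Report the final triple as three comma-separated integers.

start (2,4,5) = (f(1,0),f(0,1),f(1,1))
replace slot 1: 2·(4+5) − 2 = 16 → (16,4,5)

16,4,5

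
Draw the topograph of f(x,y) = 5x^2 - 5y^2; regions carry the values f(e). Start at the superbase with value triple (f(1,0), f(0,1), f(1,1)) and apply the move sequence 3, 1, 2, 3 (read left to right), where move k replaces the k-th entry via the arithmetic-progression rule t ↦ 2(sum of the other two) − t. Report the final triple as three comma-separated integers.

start (5,-5,0) = (f(1,0),f(0,1),f(1,1))
replace slot 3: 2·(5+(-5)) − 0 = 0 → (5,-5,0)
replace slot 1: 2·((-5)+0) − 5 = -15 → (-15,-5,0)
replace slot 2: 2·((-15)+0) − (-5) = -25 → (-15,-25,0)
replace slot 3: 2·((-15)+(-25)) − 0 = -80 → (-15,-25,-80)

-15,-25,-80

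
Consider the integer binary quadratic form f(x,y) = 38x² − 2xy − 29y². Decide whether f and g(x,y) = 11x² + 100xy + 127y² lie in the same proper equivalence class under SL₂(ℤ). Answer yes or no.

D₁ = 4412, D₂ = 4412
river cycle of f (length 24): (-29, 60, 7), (7, 66, -2), (-2, 66, 7), (7, 60, -29), (-29, 56, 11), (11, 54, -34), (-34, 14, 31), (31, 48, -17), (-17, 54, 22), (22, 34, -37), … (14 more)
river cycle of g (length 24): (11, 56, -29), (-29, 60, 7), (7, 66, -2), (-2, 66, 7), (7, 60, -29), (-29, 56, 11), (11, 54, -34), (-34, 14, 31), (31, 48, -17), (-17, 54, 22), … (14 more)
cycles coincide ⇒ equivalent

yes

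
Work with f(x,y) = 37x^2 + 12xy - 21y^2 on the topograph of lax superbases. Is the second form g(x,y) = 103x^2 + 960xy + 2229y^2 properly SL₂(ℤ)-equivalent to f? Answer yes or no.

D₁ = 3252, D₂ = 3252
river cycle of f (length 8): (-21, 30, 28), (28, 26, -23), (-23, 20, 31), (31, 42, -12), (-12, 54, 7), (7, 44, -47), (-47, 50, 4), (4, 54, -21)
river cycle of g (length 8): (4, 54, -21), (-21, 30, 28), (28, 26, -23), (-23, 20, 31), (31, 42, -12), (-12, 54, 7), (7, 44, -47), (-47, 50, 4)
cycles coincide ⇒ equivalent

yes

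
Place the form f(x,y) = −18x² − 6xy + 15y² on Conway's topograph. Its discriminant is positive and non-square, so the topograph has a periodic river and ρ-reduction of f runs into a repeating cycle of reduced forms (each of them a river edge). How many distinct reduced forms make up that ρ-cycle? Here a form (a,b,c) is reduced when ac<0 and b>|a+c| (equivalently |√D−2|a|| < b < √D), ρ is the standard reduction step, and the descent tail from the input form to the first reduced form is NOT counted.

D = 1116, ⌊√D⌋ = 33
descent: ρ → (15,6,-18)  [lands on river]
river: ρ → (-18,30,3)
river: ρ → (3,30,-18)
river: ρ → (-18,6,15)
river: ρ → (15,24,-9)
river: ρ → (-9,30,6)
river: ρ → (6,30,-9)
river: ρ → (-9,24,15)
ρ-cycle length = 8 (tail of 1 descent step not counted)

8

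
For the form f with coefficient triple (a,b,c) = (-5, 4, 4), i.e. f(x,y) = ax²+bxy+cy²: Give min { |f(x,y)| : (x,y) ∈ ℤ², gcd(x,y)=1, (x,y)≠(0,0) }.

river: ρ → (4,4,-5)
river: ρ → (-5,6,3)
river: ρ → (3,6,-5)
river: ρ → (-5,4,4)
closes: descent 0, river 4
min |a| on river = 3

3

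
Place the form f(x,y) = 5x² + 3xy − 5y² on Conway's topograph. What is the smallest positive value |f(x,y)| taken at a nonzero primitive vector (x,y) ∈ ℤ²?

river: ρ → (-5,7,3)
river: ρ → (3,5,-7)
river: ρ → (-7,9,1)
river: ρ → (1,9,-7)
river: ρ → (-7,5,3)
river: ρ → (3,7,-5)
river: ρ → (-5,3,5)
river: ρ → (5,7,-3)
river: ρ → (-3,5,7)
river: ρ → (7,9,-1)
river: ρ → (-1,9,7)
river: ρ → (7,5,-3)
river: ρ → (-3,7,5)
river: ρ → (5,3,-5)
closes: descent 0, river 14
min |a| on river = 1

1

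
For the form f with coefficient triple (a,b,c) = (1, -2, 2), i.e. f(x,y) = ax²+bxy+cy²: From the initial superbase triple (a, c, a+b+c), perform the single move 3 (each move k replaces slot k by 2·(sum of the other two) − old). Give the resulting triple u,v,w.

start (1,2,1) = (f(1,0),f(0,1),f(1,1))
replace slot 3: 2·(1+2) − 1 = 5 → (1,2,5)

1,2,5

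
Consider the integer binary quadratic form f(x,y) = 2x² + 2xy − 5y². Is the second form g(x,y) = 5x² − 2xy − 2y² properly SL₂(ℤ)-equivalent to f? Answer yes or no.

D₁ = 44, D₂ = 44
river cycle of f (length 2): (2, 6, -1), (-1, 6, 2)
river cycle of g (length 2): (-2, 6, 1), (1, 6, -2)
cycles differ ⇒ inequivalent

no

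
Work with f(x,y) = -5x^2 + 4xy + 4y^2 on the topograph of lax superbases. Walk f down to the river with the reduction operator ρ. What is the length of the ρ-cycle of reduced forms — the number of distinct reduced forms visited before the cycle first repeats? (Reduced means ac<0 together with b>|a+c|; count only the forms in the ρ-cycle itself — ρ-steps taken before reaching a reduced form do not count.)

D = 96, ⌊√D⌋ = 9
river: ρ → (4,4,-5)
river: ρ → (-5,6,3)
river: ρ → (3,6,-5)
river: ρ → (-5,4,4)
ρ-cycle length = 4 (tail of 0 descent steps not counted)

4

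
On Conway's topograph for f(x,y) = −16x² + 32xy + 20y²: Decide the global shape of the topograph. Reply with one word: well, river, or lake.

D = b²−4ac = 32² − 4·(-16)·20 = 2304
D = 48² is a perfect square ⇒ form factors over ℤ ⇒ lakes

lake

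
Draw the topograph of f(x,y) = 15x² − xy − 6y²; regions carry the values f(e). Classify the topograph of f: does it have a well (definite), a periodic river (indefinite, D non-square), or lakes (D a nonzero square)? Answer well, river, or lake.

D = b²−4ac = (-1)² − 4·15·(-6) = 361
D = 19² is a perfect square ⇒ form factors over ℤ ⇒ lakes

lake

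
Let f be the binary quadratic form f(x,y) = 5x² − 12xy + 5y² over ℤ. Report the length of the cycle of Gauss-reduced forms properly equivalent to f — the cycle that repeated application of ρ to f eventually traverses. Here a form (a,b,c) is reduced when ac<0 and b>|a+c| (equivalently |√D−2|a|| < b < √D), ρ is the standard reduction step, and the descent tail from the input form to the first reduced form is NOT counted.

D = 44, ⌊√D⌋ = 6
descent: ρ → (5,2,-2)
descent: ρ → (-2,6,1)  [lands on river]
river: ρ → (1,6,-2)
ρ-cycle length = 2 (tail of 2 descent steps not counted)

2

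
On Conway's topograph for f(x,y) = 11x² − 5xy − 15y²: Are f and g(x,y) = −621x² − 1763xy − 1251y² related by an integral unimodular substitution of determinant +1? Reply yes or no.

D₁ = 685, D₂ = 685
river cycle of f (length 14): (-15, 5, 11), (11, 17, -9), (-9, 19, 9), (9, 17, -11), (-11, 5, 15), (15, 25, -1), (-1, 25, 15), (15, 5, -11), (-11, 17, 9), (9, 19, -9), … (4 more)
river cycle of g (length 14): (-15, 5, 11), (11, 17, -9), (-9, 19, 9), (9, 17, -11), (-11, 5, 15), (15, 25, -1), (-1, 25, 15), (15, 5, -11), (-11, 17, 9), (9, 19, -9), … (4 more)
cycles coincide ⇒ equivalent

yes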